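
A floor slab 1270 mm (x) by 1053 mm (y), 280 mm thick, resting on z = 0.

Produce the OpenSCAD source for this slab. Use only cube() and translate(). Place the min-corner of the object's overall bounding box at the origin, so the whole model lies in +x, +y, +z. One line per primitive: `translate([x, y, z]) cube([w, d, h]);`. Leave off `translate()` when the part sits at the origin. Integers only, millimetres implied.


cube([1270, 1053, 280]);


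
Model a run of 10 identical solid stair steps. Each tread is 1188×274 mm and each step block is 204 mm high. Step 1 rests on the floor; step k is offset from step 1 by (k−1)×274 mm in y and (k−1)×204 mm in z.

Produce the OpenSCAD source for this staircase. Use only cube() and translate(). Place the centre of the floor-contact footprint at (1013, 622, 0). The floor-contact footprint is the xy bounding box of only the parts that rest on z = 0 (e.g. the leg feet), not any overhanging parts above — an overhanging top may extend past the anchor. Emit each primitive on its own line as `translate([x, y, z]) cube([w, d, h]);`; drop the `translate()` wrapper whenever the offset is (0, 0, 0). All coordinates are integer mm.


translate([419, 485, 0]) cube([1188, 274, 204]);
translate([419, 759, 204]) cube([1188, 274, 204]);
translate([419, 1033, 408]) cube([1188, 274, 204]);
translate([419, 1307, 612]) cube([1188, 274, 204]);
translate([419, 1581, 816]) cube([1188, 274, 204]);
translate([419, 1855, 1020]) cube([1188, 274, 204]);
translate([419, 2129, 1224]) cube([1188, 274, 204]);
translate([419, 2403, 1428]) cube([1188, 274, 204]);
translate([419, 2677, 1632]) cube([1188, 274, 204]);
translate([419, 2951, 1836]) cube([1188, 274, 204]);


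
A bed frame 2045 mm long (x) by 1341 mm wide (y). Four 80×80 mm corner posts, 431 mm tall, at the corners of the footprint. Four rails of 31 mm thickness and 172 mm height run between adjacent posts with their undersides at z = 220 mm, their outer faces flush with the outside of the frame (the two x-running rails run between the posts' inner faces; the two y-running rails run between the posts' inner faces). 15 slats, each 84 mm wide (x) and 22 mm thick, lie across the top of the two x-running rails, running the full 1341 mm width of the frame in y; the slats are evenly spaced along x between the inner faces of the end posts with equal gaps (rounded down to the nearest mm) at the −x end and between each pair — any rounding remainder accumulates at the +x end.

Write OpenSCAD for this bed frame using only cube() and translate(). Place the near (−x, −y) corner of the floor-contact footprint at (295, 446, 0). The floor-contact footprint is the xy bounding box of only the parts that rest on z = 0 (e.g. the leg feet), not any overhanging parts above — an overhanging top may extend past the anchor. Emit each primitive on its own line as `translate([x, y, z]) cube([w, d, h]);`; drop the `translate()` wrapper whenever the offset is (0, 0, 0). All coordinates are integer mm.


translate([295, 446, 0]) cube([80, 80, 431]);
translate([295, 1707, 0]) cube([80, 80, 431]);
translate([2260, 446, 0]) cube([80, 80, 431]);
translate([2260, 1707, 0]) cube([80, 80, 431]);
translate([375, 446, 220]) cube([1885, 31, 172]);
translate([375, 1756, 220]) cube([1885, 31, 172]);
translate([295, 526, 220]) cube([31, 1181, 172]);
translate([2309, 526, 220]) cube([31, 1181, 172]);
translate([414, 446, 392]) cube([84, 1341, 22]);
translate([537, 446, 392]) cube([84, 1341, 22]);
translate([660, 446, 392]) cube([84, 1341, 22]);
translate([783, 446, 392]) cube([84, 1341, 22]);
translate([906, 446, 392]) cube([84, 1341, 22]);
translate([1029, 446, 392]) cube([84, 1341, 22]);
translate([1152, 446, 392]) cube([84, 1341, 22]);
translate([1275, 446, 392]) cube([84, 1341, 22]);
translate([1398, 446, 392]) cube([84, 1341, 22]);
translate([1521, 446, 392]) cube([84, 1341, 22]);
translate([1644, 446, 392]) cube([84, 1341, 22]);
translate([1767, 446, 392]) cube([84, 1341, 22]);
translate([1890, 446, 392]) cube([84, 1341, 22]);
translate([2013, 446, 392]) cube([84, 1341, 22]);
translate([2136, 446, 392]) cube([84, 1341, 22]);


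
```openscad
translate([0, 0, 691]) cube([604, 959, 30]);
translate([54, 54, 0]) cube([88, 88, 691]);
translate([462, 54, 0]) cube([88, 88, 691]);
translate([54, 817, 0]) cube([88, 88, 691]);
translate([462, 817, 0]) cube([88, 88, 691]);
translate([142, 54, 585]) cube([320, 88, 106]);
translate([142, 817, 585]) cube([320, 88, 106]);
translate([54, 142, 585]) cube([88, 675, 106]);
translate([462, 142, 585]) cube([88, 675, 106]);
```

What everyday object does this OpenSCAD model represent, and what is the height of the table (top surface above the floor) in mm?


A table. The table height is 721 mm.

A 604×959×30 slab sits at z = 691 on four 88 mm square posts — a table. The top surface is at 691 + 30 = 721 mm.


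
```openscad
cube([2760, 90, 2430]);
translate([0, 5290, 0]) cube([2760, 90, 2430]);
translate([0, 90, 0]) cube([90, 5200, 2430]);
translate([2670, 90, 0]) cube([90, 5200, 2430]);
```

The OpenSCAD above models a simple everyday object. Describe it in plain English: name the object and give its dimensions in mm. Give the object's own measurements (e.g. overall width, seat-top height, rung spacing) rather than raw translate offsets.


The wall frame of a small rectangular building: four walls, each 2430 mm tall and 90 mm thick, enclosing a footprint 2760 mm (x) by 5380 mm (y) outside-to-outside, with no floor or roof. The front and back walls (the −y and +y sides) span the full width; the two side walls fit between them.


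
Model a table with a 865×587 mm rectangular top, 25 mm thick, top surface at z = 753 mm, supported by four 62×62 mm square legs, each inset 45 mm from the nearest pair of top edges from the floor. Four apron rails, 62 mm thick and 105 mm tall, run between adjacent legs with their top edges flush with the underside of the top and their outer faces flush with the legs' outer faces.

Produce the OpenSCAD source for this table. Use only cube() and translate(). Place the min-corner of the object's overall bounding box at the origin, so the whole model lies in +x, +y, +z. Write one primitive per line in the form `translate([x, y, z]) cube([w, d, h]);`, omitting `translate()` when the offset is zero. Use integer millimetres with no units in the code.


translate([0, 0, 728]) cube([865, 587, 25]);
translate([45, 45, 0]) cube([62, 62, 728]);
translate([758, 45, 0]) cube([62, 62, 728]);
translate([45, 480, 0]) cube([62, 62, 728]);
translate([758, 480, 0]) cube([62, 62, 728]);
translate([107, 45, 623]) cube([651, 62, 105]);
translate([107, 480, 623]) cube([651, 62, 105]);
translate([45, 107, 623]) cube([62, 373, 105]);
translate([758, 107, 623]) cube([62, 373, 105]);


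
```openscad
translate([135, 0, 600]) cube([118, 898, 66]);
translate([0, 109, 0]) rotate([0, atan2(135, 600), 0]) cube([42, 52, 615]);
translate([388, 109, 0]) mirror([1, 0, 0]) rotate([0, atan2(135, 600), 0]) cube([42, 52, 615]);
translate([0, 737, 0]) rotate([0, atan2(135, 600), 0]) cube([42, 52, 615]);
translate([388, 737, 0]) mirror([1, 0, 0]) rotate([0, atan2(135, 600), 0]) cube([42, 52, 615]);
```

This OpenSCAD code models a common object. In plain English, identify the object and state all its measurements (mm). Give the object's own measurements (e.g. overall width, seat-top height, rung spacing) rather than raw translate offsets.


A sawhorse. A 118×898×66 mm beam (x, y, z) sits on two A-frame leg pairs. Each pair is two raked legs of 42×52 mm section (52 mm along y) splaying symmetrically in x. Each leg rises 600 mm vertically over 135 mm of horizontal reach and is 615 mm long along its own axis. Every leg's outer bottom edge rests on the floor and its outer top edge meets a bottom edge of the beam — the left legs (tilting toward +x) meet the beam's −x bottom edge, the right legs (their mirror images, tilting toward −x) meet its +x bottom edge — so the leg tops tuck under the beam, the beam's underside is 600 mm above the floor, and the feet are 388 mm apart outside-to-outside with the beam centred between them. The two leg pairs are set in 109 mm from either end of the beam.


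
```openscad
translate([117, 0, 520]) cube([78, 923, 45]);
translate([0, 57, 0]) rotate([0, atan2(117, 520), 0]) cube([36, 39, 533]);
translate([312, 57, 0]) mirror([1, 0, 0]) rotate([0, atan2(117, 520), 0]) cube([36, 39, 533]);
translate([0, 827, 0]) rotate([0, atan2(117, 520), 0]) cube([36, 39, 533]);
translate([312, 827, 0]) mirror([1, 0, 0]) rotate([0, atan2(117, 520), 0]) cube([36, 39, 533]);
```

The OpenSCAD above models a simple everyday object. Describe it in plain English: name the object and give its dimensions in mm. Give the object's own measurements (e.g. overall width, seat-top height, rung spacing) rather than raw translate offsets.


A sawhorse. A 78×923×45 mm beam (x, y, z) sits on two A-frame leg pairs. Each pair is two raked legs of 36×39 mm section (39 mm along y) splaying symmetrically in x. Each leg rises 520 mm vertically over 117 mm of horizontal reach and is 533 mm long along its own axis. Every leg's outer bottom edge rests on the floor and its outer top edge meets a bottom edge of the beam — the left legs (tilting toward +x) meet the beam's −x bottom edge, the right legs (their mirror images, tilting toward −x) meet its +x bottom edge — so the leg tops tuck under the beam, the beam's underside is 520 mm above the floor, and the feet are 312 mm apart outside-to-outside with the beam centred between them. The two leg pairs are set in 57 mm from either end of the beam.


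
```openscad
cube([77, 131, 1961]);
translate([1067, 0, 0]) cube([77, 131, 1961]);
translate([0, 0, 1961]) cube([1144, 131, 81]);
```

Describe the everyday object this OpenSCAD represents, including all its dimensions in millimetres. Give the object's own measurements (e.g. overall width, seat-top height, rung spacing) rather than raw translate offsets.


A door frame. The clear opening is 990 mm wide and 1961 mm high. Two 77 mm wide jambs, 131 mm deep, stand either side of the opening from the floor to the top of the opening. A 81 mm thick head sits across the top of both jambs, spanning the full outside width of the frame.


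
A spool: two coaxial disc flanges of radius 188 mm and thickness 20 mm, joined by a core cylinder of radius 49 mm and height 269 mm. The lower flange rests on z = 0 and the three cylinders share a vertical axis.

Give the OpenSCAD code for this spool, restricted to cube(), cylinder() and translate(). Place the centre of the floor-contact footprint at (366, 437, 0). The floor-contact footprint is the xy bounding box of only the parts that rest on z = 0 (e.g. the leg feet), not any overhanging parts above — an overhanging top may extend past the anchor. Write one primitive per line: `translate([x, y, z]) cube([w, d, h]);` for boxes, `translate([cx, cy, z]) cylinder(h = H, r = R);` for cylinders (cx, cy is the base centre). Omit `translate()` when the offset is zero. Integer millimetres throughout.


translate([366, 437, 0]) cylinder(h = 20, r = 188);
translate([366, 437, 20]) cylinder(h = 269, r = 49);
translate([366, 437, 289]) cylinder(h = 20, r = 188);


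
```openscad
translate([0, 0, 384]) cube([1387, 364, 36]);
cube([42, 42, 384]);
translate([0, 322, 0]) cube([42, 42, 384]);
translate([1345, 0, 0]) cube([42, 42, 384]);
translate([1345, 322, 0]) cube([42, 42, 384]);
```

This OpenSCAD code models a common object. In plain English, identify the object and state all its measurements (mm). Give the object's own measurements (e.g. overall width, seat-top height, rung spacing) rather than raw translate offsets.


A long wooden bench with a 1387 mm (x) × 364 mm (y) seat, 36 mm thick, its top surface 420 mm above the floor. Four 42 mm square legs at the seat corners, flush with the edges, run from z = 0 to the seat underside.


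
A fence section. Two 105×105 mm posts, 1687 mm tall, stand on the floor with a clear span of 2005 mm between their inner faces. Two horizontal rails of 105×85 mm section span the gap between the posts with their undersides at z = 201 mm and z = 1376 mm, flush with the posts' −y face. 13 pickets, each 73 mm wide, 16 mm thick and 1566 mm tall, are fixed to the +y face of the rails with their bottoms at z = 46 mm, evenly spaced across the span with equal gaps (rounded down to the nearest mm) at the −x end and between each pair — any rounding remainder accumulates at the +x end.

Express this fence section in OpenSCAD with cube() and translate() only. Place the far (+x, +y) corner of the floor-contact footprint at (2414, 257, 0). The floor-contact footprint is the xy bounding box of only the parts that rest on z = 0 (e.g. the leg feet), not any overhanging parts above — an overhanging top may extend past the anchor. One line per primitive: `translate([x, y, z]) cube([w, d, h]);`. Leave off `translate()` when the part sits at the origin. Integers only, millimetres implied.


translate([199, 152, 0]) cube([105, 105, 1687]);
translate([2309, 152, 0]) cube([105, 105, 1687]);
translate([304, 152, 201]) cube([2005, 105, 85]);
translate([304, 152, 1376]) cube([2005, 105, 85]);
translate([379, 257, 46]) cube([73, 16, 1566]);
translate([527, 257, 46]) cube([73, 16, 1566]);
translate([675, 257, 46]) cube([73, 16, 1566]);
translate([823, 257, 46]) cube([73, 16, 1566]);
translate([971, 257, 46]) cube([73, 16, 1566]);
translate([1119, 257, 46]) cube([73, 16, 1566]);
translate([1267, 257, 46]) cube([73, 16, 1566]);
translate([1415, 257, 46]) cube([73, 16, 1566]);
translate([1563, 257, 46]) cube([73, 16, 1566]);
translate([1711, 257, 46]) cube([73, 16, 1566]);
translate([1859, 257, 46]) cube([73, 16, 1566]);
translate([2007, 257, 46]) cube([73, 16, 1566]);
translate([2155, 257, 46]) cube([73, 16, 1566]);


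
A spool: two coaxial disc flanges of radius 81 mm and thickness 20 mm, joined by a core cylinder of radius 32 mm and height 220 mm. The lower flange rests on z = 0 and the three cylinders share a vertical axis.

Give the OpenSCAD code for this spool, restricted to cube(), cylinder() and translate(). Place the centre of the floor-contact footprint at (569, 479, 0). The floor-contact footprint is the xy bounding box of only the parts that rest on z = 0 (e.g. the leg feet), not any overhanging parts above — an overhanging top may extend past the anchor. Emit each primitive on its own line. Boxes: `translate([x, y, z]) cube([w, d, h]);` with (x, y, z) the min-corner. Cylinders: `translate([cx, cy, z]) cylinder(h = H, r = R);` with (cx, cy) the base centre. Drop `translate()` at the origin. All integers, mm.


translate([569, 479, 0]) cylinder(h = 20, r = 81);
translate([569, 479, 20]) cylinder(h = 220, r = 32);
translate([569, 479, 240]) cylinder(h = 20, r = 81);


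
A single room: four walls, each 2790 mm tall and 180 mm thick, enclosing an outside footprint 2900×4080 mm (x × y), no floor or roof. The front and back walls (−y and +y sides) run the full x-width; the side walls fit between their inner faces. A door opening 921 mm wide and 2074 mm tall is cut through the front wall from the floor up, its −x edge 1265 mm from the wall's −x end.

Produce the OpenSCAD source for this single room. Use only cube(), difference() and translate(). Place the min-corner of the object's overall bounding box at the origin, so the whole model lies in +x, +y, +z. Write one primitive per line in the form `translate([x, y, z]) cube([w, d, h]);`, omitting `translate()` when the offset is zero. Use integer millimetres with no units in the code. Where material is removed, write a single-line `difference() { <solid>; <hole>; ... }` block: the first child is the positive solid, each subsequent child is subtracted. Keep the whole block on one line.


difference() { cube([2900, 180, 2790]); translate([1265, 0, 0]) cube([921, 180, 2074]); }
translate([0, 3900, 0]) cube([2900, 180, 2790]);
translate([0, 180, 0]) cube([180, 3720, 2790]);
translate([2720, 180, 0]) cube([180, 3720, 2790]);


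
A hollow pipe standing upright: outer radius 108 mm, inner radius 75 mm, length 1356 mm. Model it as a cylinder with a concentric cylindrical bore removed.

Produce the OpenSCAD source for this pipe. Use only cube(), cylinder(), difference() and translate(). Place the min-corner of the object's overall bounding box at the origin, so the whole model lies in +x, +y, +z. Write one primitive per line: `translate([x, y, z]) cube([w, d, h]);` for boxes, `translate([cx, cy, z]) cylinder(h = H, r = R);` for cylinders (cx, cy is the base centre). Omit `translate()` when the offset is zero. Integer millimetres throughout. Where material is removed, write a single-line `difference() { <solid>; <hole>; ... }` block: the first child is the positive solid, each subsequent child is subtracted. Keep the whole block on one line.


difference() { translate([108, 108, 0]) cylinder(h = 1356, r = 108); translate([108, 108, 0]) cylinder(h = 1356, r = 75); }


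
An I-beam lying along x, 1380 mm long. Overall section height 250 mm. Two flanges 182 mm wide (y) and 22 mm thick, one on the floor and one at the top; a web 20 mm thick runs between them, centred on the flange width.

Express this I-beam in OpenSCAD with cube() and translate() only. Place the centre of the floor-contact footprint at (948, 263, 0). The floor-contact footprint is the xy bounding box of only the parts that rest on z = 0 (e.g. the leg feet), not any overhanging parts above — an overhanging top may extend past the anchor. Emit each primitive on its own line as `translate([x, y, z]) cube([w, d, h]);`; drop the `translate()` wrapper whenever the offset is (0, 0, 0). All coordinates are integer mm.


translate([258, 172, 0]) cube([1380, 182, 22]);
translate([258, 253, 22]) cube([1380, 20, 206]);
translate([258, 172, 228]) cube([1380, 182, 22]);


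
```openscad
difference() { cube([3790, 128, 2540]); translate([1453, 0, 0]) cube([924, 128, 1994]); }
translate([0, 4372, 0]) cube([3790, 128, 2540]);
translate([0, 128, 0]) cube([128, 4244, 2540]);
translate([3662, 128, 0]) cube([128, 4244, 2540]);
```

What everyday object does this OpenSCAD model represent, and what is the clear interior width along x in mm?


A single room. The interior width is 3534 mm.

Four walls enclosing a rectangle with a door in the front wall — a room. Outside width 3790 minus two 128 mm walls gives 3534 mm.


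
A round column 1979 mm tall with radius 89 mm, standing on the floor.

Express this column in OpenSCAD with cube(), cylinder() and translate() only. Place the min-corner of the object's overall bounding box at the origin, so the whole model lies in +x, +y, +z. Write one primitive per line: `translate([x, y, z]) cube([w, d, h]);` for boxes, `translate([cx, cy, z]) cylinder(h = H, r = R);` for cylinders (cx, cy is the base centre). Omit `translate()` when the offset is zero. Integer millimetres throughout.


translate([89, 89, 0]) cylinder(h = 1979, r = 89);


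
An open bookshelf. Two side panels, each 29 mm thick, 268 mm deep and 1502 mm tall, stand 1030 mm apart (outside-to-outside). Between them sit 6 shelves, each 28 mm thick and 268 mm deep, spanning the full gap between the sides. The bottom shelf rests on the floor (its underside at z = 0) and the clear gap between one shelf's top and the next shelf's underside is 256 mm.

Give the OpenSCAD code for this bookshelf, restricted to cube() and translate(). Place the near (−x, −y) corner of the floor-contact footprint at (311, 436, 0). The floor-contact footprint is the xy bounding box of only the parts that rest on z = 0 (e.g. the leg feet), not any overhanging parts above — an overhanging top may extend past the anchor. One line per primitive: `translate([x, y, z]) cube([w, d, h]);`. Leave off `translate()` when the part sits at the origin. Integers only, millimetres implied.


translate([311, 436, 0]) cube([29, 268, 1502]);
translate([1312, 436, 0]) cube([29, 268, 1502]);
translate([340, 436, 0]) cube([972, 268, 28]);
translate([340, 436, 284]) cube([972, 268, 28]);
translate([340, 436, 568]) cube([972, 268, 28]);
translate([340, 436, 852]) cube([972, 268, 28]);
translate([340, 436, 1136]) cube([972, 268, 28]);
translate([340, 436, 1420]) cube([972, 268, 28]);


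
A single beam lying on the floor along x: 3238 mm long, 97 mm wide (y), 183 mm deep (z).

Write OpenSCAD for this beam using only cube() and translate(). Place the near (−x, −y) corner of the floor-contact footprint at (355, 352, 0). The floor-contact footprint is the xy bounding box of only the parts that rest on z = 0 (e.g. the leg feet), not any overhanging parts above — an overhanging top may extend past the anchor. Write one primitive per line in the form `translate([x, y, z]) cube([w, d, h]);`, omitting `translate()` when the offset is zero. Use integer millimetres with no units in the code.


translate([355, 352, 0]) cube([3238, 97, 183]);


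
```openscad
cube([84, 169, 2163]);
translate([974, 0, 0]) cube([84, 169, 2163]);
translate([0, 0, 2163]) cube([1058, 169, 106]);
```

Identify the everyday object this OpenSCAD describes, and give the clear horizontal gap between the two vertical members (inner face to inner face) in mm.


A door frame. The clear opening width is 890 mm.

Two 2163 mm tall posts with a header on top — a door frame. The left jamb is 84 mm wide at x = 0; the right jamb starts at x = 974. The clear opening is 974 − 84 = 890 mm.


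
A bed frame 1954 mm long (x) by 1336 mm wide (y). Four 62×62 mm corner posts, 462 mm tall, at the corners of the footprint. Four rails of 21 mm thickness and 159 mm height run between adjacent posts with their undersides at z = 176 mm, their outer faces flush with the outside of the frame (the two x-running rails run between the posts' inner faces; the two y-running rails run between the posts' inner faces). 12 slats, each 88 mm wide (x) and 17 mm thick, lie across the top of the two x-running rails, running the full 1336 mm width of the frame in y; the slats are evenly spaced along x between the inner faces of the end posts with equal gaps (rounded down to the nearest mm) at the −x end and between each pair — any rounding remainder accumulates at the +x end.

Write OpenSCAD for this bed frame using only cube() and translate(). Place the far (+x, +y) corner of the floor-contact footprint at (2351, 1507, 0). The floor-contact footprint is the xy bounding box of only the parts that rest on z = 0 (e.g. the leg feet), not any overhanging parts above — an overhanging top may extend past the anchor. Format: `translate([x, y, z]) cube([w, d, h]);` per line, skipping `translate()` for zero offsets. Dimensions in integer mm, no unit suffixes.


translate([397, 171, 0]) cube([62, 62, 462]);
translate([397, 1445, 0]) cube([62, 62, 462]);
translate([2289, 171, 0]) cube([62, 62, 462]);
translate([2289, 1445, 0]) cube([62, 62, 462]);
translate([459, 171, 176]) cube([1830, 21, 159]);
translate([459, 1486, 176]) cube([1830, 21, 159]);
translate([397, 233, 176]) cube([21, 1212, 159]);
translate([2330, 233, 176]) cube([21, 1212, 159]);
translate([518, 171, 335]) cube([88, 1336, 17]);
translate([665, 171, 335]) cube([88, 1336, 17]);
translate([812, 171, 335]) cube([88, 1336, 17]);
translate([959, 171, 335]) cube([88, 1336, 17]);
translate([1106, 171, 335]) cube([88, 1336, 17]);
translate([1253, 171, 335]) cube([88, 1336, 17]);
translate([1400, 171, 335]) cube([88, 1336, 17]);
translate([1547, 171, 335]) cube([88, 1336, 17]);
translate([1694, 171, 335]) cube([88, 1336, 17]);
translate([1841, 171, 335]) cube([88, 1336, 17]);
translate([1988, 171, 335]) cube([88, 1336, 17]);
translate([2135, 171, 335]) cube([88, 1336, 17]);


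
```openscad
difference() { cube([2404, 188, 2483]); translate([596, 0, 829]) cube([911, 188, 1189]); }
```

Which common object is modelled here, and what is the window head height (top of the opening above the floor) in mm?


A wall with a window opening. The window head height is 2018 mm.

A wall with a rectangular opening subtracted — a window. Sill at z = 829, opening 1189 mm tall, so the head is at 829 + 1189 = 2018 mm.


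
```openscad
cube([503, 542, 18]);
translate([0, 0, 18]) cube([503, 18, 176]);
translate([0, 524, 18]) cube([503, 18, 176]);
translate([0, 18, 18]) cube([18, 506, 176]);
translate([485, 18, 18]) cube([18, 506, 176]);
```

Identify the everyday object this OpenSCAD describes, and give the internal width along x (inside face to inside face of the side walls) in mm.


An open box. The internal width is 467 mm.

A 503×542 base slab with four walls standing on it — an open box. The base is 503 mm wide and the walls are 18 mm thick, so the internal width is 503 − 2 × 18 = 467 mm.


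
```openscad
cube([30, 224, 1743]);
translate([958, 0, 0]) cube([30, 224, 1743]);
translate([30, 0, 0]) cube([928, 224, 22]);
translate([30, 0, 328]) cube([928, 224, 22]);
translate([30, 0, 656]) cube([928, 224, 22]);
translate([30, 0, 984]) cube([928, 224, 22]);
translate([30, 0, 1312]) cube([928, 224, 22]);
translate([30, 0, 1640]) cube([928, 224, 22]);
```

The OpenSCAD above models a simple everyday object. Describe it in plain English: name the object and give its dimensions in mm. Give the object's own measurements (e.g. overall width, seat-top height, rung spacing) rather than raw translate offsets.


An open bookshelf. Two side panels, each 30 mm thick, 224 mm deep and 1743 mm tall, stand 988 mm apart (outside-to-outside). Between them sit 6 shelves, each 22 mm thick and 224 mm deep, spanning the full gap between the sides. The bottom shelf rests on the floor (its underside at z = 0) and the clear gap between one shelf's top and the next shelf's underside is 306 mm.


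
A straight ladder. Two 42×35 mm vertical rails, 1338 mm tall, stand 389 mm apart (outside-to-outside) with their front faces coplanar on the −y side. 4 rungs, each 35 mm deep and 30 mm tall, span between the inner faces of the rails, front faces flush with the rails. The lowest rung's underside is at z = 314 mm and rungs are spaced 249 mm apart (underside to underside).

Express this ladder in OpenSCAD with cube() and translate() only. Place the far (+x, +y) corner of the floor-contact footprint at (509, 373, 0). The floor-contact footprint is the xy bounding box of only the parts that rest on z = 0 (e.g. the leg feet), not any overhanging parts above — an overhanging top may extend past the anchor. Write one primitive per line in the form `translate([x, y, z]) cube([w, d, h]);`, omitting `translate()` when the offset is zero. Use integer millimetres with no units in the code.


// rung span = 389 - 2*42 = 305
// rung[k] z = 314 + k*249
translate([120, 338, 0]) cube([42, 35, 1338]);
translate([467, 338, 0]) cube([42, 35, 1338]);
translate([162, 338, 314]) cube([305, 35, 30]);
translate([162, 338, 563]) cube([305, 35, 30]);
translate([162, 338, 812]) cube([305, 35, 30]);
translate([162, 338, 1061]) cube([305, 35, 30]);


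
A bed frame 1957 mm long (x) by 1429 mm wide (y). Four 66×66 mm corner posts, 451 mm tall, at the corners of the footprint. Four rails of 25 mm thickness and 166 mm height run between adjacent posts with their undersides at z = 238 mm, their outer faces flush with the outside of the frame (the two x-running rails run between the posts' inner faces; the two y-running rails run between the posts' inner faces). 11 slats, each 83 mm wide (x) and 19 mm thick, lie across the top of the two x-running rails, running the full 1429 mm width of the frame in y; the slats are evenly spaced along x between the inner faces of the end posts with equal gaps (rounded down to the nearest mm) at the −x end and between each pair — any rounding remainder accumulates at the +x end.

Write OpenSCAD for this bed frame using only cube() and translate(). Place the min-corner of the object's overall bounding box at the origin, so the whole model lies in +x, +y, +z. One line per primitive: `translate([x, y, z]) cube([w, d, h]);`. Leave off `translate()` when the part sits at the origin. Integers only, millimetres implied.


// slat z = rail_z + rail_h = 238 + 166 = 404
// slat gap = ⌊(1825 − 11·83) / 12⌋ = 76
cube([66, 66, 451]);
translate([0, 1363, 0]) cube([66, 66, 451]);
translate([1891, 0, 0]) cube([66, 66, 451]);
translate([1891, 1363, 0]) cube([66, 66, 451]);
translate([66, 0, 238]) cube([1825, 25, 166]);
translate([66, 1404, 238]) cube([1825, 25, 166]);
translate([0, 66, 238]) cube([25, 1297, 166]);
translate([1932, 66, 238]) cube([25, 1297, 166]);
translate([142, 0, 404]) cube([83, 1429, 19]);
translate([301, 0, 404]) cube([83, 1429, 19]);
translate([460, 0, 404]) cube([83, 1429, 19]);
translate([619, 0, 404]) cube([83, 1429, 19]);
translate([778, 0, 404]) cube([83, 1429, 19]);
translate([937, 0, 404]) cube([83, 1429, 19]);
translate([1096, 0, 404]) cube([83, 1429, 19]);
translate([1255, 0, 404]) cube([83, 1429, 19]);
translate([1414, 0, 404]) cube([83, 1429, 19]);
translate([1573, 0, 404]) cube([83, 1429, 19]);
translate([1732, 0, 404]) cube([83, 1429, 19]);


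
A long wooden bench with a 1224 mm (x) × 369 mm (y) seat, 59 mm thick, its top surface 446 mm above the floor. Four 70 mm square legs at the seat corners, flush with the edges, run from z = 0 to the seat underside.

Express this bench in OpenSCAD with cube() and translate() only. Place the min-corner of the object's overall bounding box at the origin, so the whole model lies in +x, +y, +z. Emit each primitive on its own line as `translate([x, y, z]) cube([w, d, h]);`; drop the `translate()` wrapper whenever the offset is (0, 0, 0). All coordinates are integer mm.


translate([0, 0, 387]) cube([1224, 369, 59]);
cube([70, 70, 387]);
translate([0, 299, 0]) cube([70, 70, 387]);
translate([1154, 0, 0]) cube([70, 70, 387]);
translate([1154, 299, 0]) cube([70, 70, 387]);


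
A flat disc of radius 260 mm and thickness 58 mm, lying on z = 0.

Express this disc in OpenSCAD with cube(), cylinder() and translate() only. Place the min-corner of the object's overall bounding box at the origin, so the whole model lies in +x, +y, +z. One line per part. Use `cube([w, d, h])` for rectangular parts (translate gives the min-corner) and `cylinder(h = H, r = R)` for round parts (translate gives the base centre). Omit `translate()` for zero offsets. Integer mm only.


translate([260, 260, 0]) cylinder(h = 58, r = 260);


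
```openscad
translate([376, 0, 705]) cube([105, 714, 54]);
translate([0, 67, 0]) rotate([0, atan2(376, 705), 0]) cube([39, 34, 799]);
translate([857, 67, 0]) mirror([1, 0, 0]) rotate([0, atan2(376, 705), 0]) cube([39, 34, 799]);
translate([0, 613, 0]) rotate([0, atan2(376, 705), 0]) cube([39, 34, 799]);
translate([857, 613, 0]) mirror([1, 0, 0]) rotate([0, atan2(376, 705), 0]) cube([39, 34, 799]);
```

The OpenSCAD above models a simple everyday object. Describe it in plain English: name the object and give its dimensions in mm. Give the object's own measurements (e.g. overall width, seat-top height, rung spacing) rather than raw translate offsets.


A sawhorse. A 105×714×54 mm beam (x, y, z) sits on two A-frame leg pairs. Each pair is two raked legs of 39×34 mm section (34 mm along y) splaying symmetrically in x. Each leg rises 705 mm vertically over 376 mm of horizontal reach and is 799 mm long along its own axis. Every leg's outer bottom edge rests on the floor and its outer top edge meets a bottom edge of the beam — the left legs (tilting toward +x) meet the beam's −x bottom edge, the right legs (their mirror images, tilting toward −x) meet its +x bottom edge — so the leg tops tuck under the beam, the beam's underside is 705 mm above the floor, and the feet are 857 mm apart outside-to-outside with the beam centred between them. The two leg pairs are set in 67 mm from either end of the beam.


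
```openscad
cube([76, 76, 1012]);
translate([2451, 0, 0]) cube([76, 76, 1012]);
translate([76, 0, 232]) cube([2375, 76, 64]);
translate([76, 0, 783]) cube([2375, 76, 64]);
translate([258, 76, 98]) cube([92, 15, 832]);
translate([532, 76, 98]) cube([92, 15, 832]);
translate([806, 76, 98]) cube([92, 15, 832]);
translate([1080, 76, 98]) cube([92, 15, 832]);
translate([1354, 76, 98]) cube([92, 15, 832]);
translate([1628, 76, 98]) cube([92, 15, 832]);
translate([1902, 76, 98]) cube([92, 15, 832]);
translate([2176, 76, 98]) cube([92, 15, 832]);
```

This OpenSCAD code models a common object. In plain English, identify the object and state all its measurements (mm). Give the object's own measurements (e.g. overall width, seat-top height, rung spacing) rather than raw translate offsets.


A fence section. Two 76×76 mm posts, 1012 mm tall, stand on the floor with a clear span of 2375 mm between their inner faces. Two horizontal rails of 76×64 mm section span the gap between the posts with their undersides at z = 232 mm and z = 783 mm, flush with the posts' −y face. 8 pickets, each 92 mm wide, 15 mm thick and 832 mm tall, are fixed to the +y face of the rails with their bottoms at z = 98 mm, spaced across the span with a 182 mm gap after the −x post and between neighbouring pickets, with 183 mm left before the +x post.


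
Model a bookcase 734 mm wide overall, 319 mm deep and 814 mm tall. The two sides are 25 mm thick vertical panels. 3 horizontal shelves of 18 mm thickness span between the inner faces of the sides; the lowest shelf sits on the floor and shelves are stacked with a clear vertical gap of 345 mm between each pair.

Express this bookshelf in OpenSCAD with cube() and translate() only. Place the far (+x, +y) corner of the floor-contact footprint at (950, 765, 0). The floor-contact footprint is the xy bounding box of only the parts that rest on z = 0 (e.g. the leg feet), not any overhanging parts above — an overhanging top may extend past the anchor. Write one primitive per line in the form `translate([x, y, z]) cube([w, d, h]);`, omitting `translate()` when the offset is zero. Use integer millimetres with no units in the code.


translate([216, 446, 0]) cube([25, 319, 814]);
translate([925, 446, 0]) cube([25, 319, 814]);
translate([241, 446, 0]) cube([684, 319, 18]);
translate([241, 446, 363]) cube([684, 319, 18]);
translate([241, 446, 726]) cube([684, 319, 18]);


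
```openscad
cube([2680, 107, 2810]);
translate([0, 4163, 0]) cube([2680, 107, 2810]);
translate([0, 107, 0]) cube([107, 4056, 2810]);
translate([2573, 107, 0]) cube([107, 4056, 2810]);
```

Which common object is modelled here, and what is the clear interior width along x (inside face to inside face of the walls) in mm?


A house (or room) frame. The interior width is 2466 mm.

Four 2810 mm walls enclosing a rectangle with no floor or roof — a room or house frame. Outside width is 2680 mm and wall thickness is 107 mm, so the interior width is 2680 − 2 × 107 = 2466 mm.


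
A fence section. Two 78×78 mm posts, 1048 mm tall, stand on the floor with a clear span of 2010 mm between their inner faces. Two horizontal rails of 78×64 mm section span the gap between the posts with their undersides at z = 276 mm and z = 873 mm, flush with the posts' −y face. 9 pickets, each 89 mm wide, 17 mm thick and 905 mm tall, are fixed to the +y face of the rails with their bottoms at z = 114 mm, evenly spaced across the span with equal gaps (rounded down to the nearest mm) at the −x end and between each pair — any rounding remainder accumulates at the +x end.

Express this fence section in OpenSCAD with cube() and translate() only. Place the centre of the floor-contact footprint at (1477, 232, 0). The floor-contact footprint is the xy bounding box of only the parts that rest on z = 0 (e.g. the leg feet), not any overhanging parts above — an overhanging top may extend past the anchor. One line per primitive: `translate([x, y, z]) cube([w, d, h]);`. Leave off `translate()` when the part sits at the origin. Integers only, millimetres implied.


translate([394, 193, 0]) cube([78, 78, 1048]);
translate([2482, 193, 0]) cube([78, 78, 1048]);
translate([472, 193, 276]) cube([2010, 78, 64]);
translate([472, 193, 873]) cube([2010, 78, 64]);
translate([592, 271, 114]) cube([89, 17, 905]);
translate([801, 271, 114]) cube([89, 17, 905]);
translate([1010, 271, 114]) cube([89, 17, 905]);
translate([1219, 271, 114]) cube([89, 17, 905]);
translate([1428, 271, 114]) cube([89, 17, 905]);
translate([1637, 271, 114]) cube([89, 17, 905]);
translate([1846, 271, 114]) cube([89, 17, 905]);
translate([2055, 271, 114]) cube([89, 17, 905]);
translate([2264, 271, 114]) cube([89, 17, 905]);


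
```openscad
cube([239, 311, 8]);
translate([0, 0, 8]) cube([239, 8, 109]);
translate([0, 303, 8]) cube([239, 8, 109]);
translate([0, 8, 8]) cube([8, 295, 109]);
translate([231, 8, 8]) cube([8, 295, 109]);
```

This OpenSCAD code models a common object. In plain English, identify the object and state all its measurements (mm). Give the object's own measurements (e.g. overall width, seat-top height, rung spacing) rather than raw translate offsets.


An open-topped rectangular box: outside dimensions 239×311×117 mm, with a uniform wall and base thickness of 8 mm. The base is a full 239×311 slab on the floor; four walls sit on top of the base. The front and back walls (the −y and +y sides) span the full width; the two side walls fit between them.


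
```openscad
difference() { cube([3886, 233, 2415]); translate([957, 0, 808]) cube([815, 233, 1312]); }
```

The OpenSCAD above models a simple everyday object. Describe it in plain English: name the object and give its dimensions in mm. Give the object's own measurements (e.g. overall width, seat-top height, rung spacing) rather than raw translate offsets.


A wall 3886 mm long (x), 233 mm thick (y), 2415 mm tall, with a rectangular window opening cut through it. The opening is 815 mm wide and 1312 mm tall; its sill is at z = 808 mm and its near (−x) edge is 957 mm from the wall's −x end. The opening passes through the full wall thickness.


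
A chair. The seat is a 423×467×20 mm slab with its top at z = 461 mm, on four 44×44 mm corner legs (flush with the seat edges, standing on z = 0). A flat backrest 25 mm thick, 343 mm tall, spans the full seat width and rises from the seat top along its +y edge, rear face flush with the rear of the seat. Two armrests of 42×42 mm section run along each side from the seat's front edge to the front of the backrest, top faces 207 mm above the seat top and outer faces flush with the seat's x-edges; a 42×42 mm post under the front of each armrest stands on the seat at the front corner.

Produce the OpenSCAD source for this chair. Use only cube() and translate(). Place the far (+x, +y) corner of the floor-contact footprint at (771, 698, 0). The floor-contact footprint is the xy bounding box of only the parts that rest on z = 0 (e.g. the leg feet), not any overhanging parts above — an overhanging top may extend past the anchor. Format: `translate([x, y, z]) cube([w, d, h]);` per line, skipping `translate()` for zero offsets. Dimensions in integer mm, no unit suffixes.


// leg_h = 461 - 20 = 441
// arm post h = 207 - 42 = 165
translate([348, 231, 441]) cube([423, 467, 20]);
translate([348, 231, 0]) cube([44, 44, 441]);
translate([727, 231, 0]) cube([44, 44, 441]);
translate([348, 654, 0]) cube([44, 44, 441]);
translate([727, 654, 0]) cube([44, 44, 441]);
translate([348, 673, 461]) cube([423, 25, 343]);
translate([348, 231, 626]) cube([42, 442, 42]);
translate([729, 231, 626]) cube([42, 442, 42]);
translate([348, 231, 461]) cube([42, 42, 165]);
translate([729, 231, 461]) cube([42, 42, 165]);


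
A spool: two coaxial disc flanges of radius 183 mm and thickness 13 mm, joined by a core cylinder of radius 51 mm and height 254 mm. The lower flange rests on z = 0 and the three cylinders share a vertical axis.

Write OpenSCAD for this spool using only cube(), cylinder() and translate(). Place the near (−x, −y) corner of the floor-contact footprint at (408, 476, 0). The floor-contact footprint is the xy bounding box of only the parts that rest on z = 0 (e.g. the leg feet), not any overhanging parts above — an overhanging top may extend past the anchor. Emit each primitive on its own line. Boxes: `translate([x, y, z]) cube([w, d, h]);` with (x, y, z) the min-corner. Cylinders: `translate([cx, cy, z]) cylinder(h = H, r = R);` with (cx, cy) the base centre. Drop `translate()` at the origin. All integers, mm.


translate([591, 659, 0]) cylinder(h = 13, r = 183);
translate([591, 659, 13]) cylinder(h = 254, r = 51);
translate([591, 659, 267]) cylinder(h = 13, r = 183);
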